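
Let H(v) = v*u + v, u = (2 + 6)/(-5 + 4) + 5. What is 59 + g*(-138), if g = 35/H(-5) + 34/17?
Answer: -700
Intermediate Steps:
u = -3 (u = 8/(-1) + 5 = 8*(-1) + 5 = -8 + 5 = -3)
H(v) = -2*v (H(v) = v*(-3) + v = -3*v + v = -2*v)
g = 11/2 (g = 35/((-2*(-5))) + 34/17 = 35/10 + 34*(1/17) = 35*(1/10) + 2 = 7/2 + 2 = 11/2 ≈ 5.5000)
59 + g*(-138) = 59 + (11/2)*(-138) = 59 - 759 = -700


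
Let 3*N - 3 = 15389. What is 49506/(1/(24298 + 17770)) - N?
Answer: 6247839832/3 ≈ 2.0826e+9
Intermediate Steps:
N = 15392/3 (N = 1 + (⅓)*15389 = 1 + 15389/3 = 15392/3 ≈ 5130.7)
49506/(1/(24298 + 17770)) - N = 49506/(1/(24298 + 17770)) - 1*15392/3 = 49506/(1/42068) - 15392/3 = 49506*42068 - 15392/3 = 2082618408 - 15392/3 = 6247839832/3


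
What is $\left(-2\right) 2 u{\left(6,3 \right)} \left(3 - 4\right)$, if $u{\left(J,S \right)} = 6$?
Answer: $24$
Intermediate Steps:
$\left(-2\right) 2 u{\left(6,3 \right)} \left(3 - 4\right) = \left(-2\right) 2 \cdot 6 \left(3 - 4\right) = \left(-4\right) 6 \left(3 - 4\right) = \left(-24\right) \left(-1\right) = 24$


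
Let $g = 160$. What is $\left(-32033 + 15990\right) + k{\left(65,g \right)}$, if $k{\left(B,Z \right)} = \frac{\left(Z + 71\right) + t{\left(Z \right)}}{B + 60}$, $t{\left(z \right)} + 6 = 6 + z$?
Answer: $- \frac{2004984}{125} \approx -16040.0$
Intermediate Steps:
$t{\left(z \right)} = z$ ($t{\left(z \right)} = -6 + \left(6 + z\right) = z$)
$k{\left(B,Z \right)} = \frac{71 + 2 Z}{60 + B}$ ($k{\left(B,Z \right)} = \frac{\left(Z + 71\right) + Z}{B + 60} = \frac{\left(71 + Z\right) + Z}{60 + B} = \frac{71 + 2 Z}{60 + B}$)
$\left(-32033 + 15990\right) + k{\left(65,g \right)} = \left(-32033 + 15990\right) + \frac{71 + 2 \cdot 160}{60 + 65} = -16043 + \frac{71 + 320}{125} = -16043 + \frac{1}{125} \cdot 391 = -16043 + \frac{391}{125} = - \frac{2004984}{125}$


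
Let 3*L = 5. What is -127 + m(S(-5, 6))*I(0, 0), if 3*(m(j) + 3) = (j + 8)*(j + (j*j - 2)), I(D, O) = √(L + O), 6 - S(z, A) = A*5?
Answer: -127 - 8809*√15/9 ≈ -3917.8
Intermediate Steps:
S(z, A) = 6 - 5*A (S(z, A) = 6 - A*5 = 6 - 5*A)
L = 5/3 (L = (⅓)*5 = 5/3 ≈ 1.6667)
I(D, O) = √(5/3 + O)
m(j) = -3 + (8 + j)*(-2 + j + j²)/3 (m(j) = -3 + ((j + 8)*(j + (j*j - 2)))/3 = -3 + ((8 + j)*(j + (j² - 2)))/3 = -3 + ((8 + j)*(j + (-2 + j²)))/3 = -3 + ((8 + j)*(-2 + j + j²))/3 = -3 + (8 + j)*(-2 + j + j²)/3)
-127 + m(S(-5, 6))*I(0, 0) = -127 + (-25/3 + 2*(6 - 5*6) + 3*(6 - 5*6)² + (6 - 5*6)³/3)*(√(15 + 9*0)/3) = -127 + (-25/3 + 2*(6 - 30) + 3*(6 - 30)² + (6 - 30)³/3)*(√(15 + 0)/3) = -127 + (-25/3 + 2*(-24) + 3*(-24)² + (⅓)*(-24)³)*(√15/3) = -127 + (-25/3 - 48 + 3*576 + (⅓)*(-13824))*(√15/3) = -127 + (-25/3 - 48 + 1728 - 4608)*(√15/3) = -127 - 8809*√15/9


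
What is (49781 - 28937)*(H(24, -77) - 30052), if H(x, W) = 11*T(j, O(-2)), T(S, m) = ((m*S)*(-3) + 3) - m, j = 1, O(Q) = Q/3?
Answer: -625104612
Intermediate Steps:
O(Q) = Q/3 (O(Q) = Q*(1/3) = Q/3)
T(S, m) = 3 - m - 3*S*m (T(S, m) = ((S*m)*(-3) + 3) - m = (-3*S*m + 3) - m = (3 - 3*S*m) - m = 3 - m - 3*S*m)
H(x, W) = 187/3 (H(x, W) = 11*(3 - (-2)/3 - 3*1*(1/3)*(-2)) = 11*(3 - 1*(-2/3) - 3*1*(-2/3)) = 11*(3 + 2/3 + 2) = 11*(17/3) = 187/3)
(49781 - 28937)*(H(24, -77) - 30052) = (49781 - 28937)*(187/3 - 30052) = 20844*(-89969/3) = -625104612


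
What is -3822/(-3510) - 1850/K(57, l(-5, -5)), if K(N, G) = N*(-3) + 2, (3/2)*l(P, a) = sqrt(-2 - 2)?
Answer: 91531/7605 ≈ 12.036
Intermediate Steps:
l(P, a) = 4*I/3 (l(P, a) = 2*sqrt(-2 - 2)/3 = 2*sqrt(-4)/3 = 2*(2*I)/3 = 4*I/3)
K(N, G) = 2 - 3*N (K(N, G) = -3*N + 2 = 2 - 3*N)
-3822/(-3510) - 1850/K(57, l(-5, -5)) = -3822/(-3510) - 1850/(2 - 3*57) = -3822*(-1/3510) - 1850/(2 - 171) = 49/45 - 1850/(-169) = 49/45 - 1850*(-1/169) = 49/45 + 1850/169 = 91531/7605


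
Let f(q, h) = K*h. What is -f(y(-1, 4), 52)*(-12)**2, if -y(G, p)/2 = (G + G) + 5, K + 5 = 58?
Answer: -396864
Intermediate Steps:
K = 53 (K = -5 + 58 = 53)
y(G, p) = -10 - 4*G (y(G, p) = -2*((G + G) + 5) = -2*(2*G + 5) = -2*(5 + 2*G) = -10 - 4*G)
f(q, h) = 53*h
-f(y(-1, 4), 52)*(-12)**2 = -53*52*(-12)**2 = -2756*144 = -1*396864 = -396864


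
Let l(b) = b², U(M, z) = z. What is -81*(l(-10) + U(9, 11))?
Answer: -8991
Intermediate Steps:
-81*(l(-10) + U(9, 11)) = -81*((-10)² + 11) = -81*(100 + 11) = -81*111 = -8991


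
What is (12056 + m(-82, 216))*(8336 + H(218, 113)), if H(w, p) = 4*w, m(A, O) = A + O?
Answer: 112245520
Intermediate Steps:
(12056 + m(-82, 216))*(8336 + H(218, 113)) = (12056 + (-82 + 216))*(8336 + 4*218) = (12056 + 134)*(8336 + 872) = 12190*9208 = 112245520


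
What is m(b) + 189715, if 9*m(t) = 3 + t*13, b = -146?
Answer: 1705540/9 ≈ 1.8950e+5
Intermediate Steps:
m(t) = 1/3 + 13*t/9 (m(t) = (3 + t*13)/9 = (3 + 13*t)/9 = 1/3 + 13*t/9)
m(b) + 189715 = (1/3 + (13/9)*(-146)) + 189715 = (1/3 - 1898/9) + 189715 = -1895/9 + 189715 = 1705540/9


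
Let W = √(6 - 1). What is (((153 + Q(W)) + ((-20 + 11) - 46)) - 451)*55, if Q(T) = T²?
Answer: -19140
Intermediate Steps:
W = √5 ≈ 2.2361
(((153 + Q(W)) + ((-20 + 11) - 46)) - 451)*55 = (((153 + (√5)²) + ((-20 + 11) - 46)) - 451)*55 = (((153 + 5) + (-9 - 46)) - 451)*55 = ((158 - 55) - 451)*55 = (103 - 451)*55 = -348*55 = -19140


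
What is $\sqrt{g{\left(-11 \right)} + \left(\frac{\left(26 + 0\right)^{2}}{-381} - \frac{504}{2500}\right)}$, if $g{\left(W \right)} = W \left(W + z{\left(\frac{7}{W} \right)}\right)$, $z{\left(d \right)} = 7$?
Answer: $\frac{\sqrt{3812664714}}{9525} \approx 6.4826$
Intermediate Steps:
$g{\left(W \right)} = W \left(7 + W\right)$ ($g{\left(W \right)} = W \left(W + 7\right) = W \left(7 + W\right)$)
$\sqrt{g{\left(-11 \right)} + \left(\frac{\left(26 + 0\right)^{2}}{-381} - \frac{504}{2500}\right)} = \sqrt{- 11 \left(7 - 11\right) + \left(\frac{\left(26 + 0\right)^{2}}{-381} - \frac{504}{2500}\right)} = \sqrt{\left(-11\right) \left(-4\right) + \left(26^{2} \left(- \frac{1}{381}\right) - \frac{126}{625}\right)} = \sqrt{44 + \left(676 \left(- \frac{1}{381}\right) - \frac{126}{625}\right)} = \sqrt{44 - \frac{470506}{238125}} = \sqrt{\frac{10006994}{238125}} = \frac{\sqrt{3812664714}}{9525}$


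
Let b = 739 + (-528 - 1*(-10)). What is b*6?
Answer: 1326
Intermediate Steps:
b = 221 (b = 739 + (-528 + 10) = 739 - 518 = 221)
b*6 = 221*6 = 1326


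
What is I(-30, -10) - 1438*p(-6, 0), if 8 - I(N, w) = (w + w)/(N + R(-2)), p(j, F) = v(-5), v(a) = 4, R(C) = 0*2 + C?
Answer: -45957/8 ≈ -5744.6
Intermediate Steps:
R(C) = C (R(C) = 0 + C = C)
p(j, F) = 4
I(N, w) = 8 - 2*w/(-2 + N) (I(N, w) = 8 - (w + w)/(N - 2) = 8 - 2*w/(-2 + N))
I(-30, -10) - 1438*p(-6, 0) = 2*(-8 - 1*(-10) + 4*(-30))/(-2 - 30) - 1438*4 = 2*(-8 + 10 - 120)/(-32) - 5752 = 2*(-1/32)*(-118) - 5752 = 59/8 - 5752 = -45957/8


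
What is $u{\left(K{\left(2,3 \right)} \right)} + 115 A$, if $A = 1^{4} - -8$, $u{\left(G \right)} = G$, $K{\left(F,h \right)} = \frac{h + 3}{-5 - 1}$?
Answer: $1034$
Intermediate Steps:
$K{\left(F,h \right)} = - \frac{1}{2} - \frac{h}{6}$ ($K{\left(F,h \right)} = \frac{3 + h}{-6} = \left(3 + h\right) \left(- \frac{1}{6}\right) = - \frac{1}{2} - \frac{h}{6}$)
$A = 9$ ($A = 1 + 8 = 9$)
$u{\left(K{\left(2,3 \right)} \right)} + 115 A = \left(- \frac{1}{2} - \frac{1}{2}\right) + 115 \cdot 9 = \left(- \frac{1}{2} - \frac{1}{2}\right) + 1035 = -1 + 1035 = 1034$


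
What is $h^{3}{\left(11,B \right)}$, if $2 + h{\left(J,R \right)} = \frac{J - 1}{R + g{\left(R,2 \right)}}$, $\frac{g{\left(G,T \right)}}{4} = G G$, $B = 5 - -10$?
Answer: $- \frac{48228544}{6128487} \approx -7.8696$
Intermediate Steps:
$B = 15$ ($B = 5 + 10 = 15$)
$g{\left(G,T \right)} = 4 G^{2}$ ($g{\left(G,T \right)} = 4 G G = 4 G^{2}$)
$h{\left(J,R \right)} = -2 + \frac{-1 + J}{R + 4 R^{2}}$ ($h{\left(J,R \right)} = -2 + \frac{J - 1}{R + 4 R^{2}} = -2 + \frac{-1 + J}{R + 4 R^{2}}$)
$h^{3}{\left(11,B \right)} = \left(\frac{-1 + 11 - 8 \cdot 15^{2} - 30}{15 \left(1 + 4 \cdot 15\right)}\right)^{3} = \left(\frac{-1 + 11 - 1800 - 30}{15 \left(1 + 60\right)}\right)^{3} = \left(\frac{-1 + 11 - 1800 - 30}{15 \cdot 61}\right)^{3} = \left(\frac{1}{15} \cdot \frac{1}{61} \left(-1820\right)\right)^{3} = \left(- \frac{364}{183}\right)^{3} = - \frac{48228544}{6128487}$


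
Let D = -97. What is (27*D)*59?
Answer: -154521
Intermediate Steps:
(27*D)*59 = (27*(-97))*59 = -2619*59 = -154521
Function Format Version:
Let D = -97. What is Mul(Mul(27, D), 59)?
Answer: -154521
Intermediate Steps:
Mul(Mul(27, D), 59) = Mul(Mul(27, -97), 59) = Mul(-2619, 59) = -154521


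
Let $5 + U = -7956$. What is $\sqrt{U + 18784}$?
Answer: $\sqrt{10823} \approx 104.03$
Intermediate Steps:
$U = -7961$ ($U = -5 - 7956 = -7961$)
$\sqrt{U + 18784} = \sqrt{-7961 + 18784} = \sqrt{10823}$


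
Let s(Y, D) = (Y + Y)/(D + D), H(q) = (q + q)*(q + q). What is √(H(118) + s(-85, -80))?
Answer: 3*√99017/4 ≈ 236.00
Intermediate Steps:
H(q) = 4*q² (H(q) = (2*q)*(2*q) = 4*q²)
s(Y, D) = Y/D (s(Y, D) = (2*Y)/((2*D)) = (2*Y)*(1/(2*D)) = Y/D)
√(H(118) + s(-85, -80)) = √(4*118² - 85/(-80)) = √(4*13924 - 85*(-1/80)) = √(55696 + 17/16) = √(891153/16) = 3*√99017/4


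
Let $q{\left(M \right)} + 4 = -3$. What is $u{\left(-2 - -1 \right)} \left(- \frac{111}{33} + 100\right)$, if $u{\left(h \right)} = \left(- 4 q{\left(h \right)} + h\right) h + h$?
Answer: $- \frac{29764}{11} \approx -2705.8$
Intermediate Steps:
$q{\left(M \right)} = -7$ ($q{\left(M \right)} = -4 - 3 = -7$)
$u{\left(h \right)} = h + h \left(28 + h\right)$ ($u{\left(h \right)} = \left(\left(-4\right) \left(-7\right) + h\right) h + h = \left(28 + h\right) h + h = h \left(28 + h\right) + h = h + h \left(28 + h\right)$)
$u{\left(-2 - -1 \right)} \left(- \frac{111}{33} + 100\right) = \left(-2 - -1\right) \left(29 - 1\right) \left(- \frac{111}{33} + 100\right) = \left(-2 + 1\right) \left(29 + \left(-2 + 1\right)\right) \left(\left(-111\right) \frac{1}{33} + 100\right) = - (29 - 1) \left(- \frac{37}{11} + 100\right) = \left(-1\right) 28 \cdot \frac{1063}{11} = \left(-28\right) \frac{1063}{11} = - \frac{29764}{11}$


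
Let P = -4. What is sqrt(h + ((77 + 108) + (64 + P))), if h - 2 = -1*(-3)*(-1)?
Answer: 2*sqrt(61) ≈ 15.620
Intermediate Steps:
h = -1 (h = 2 - 1*(-3)*(-1) = 2 + 3*(-1) = 2 - 3 = -1)
sqrt(h + ((77 + 108) + (64 + P))) = sqrt(-1 + ((77 + 108) + (64 - 4))) = sqrt(-1 + (185 + 60)) = sqrt(-1 + 245) = sqrt(244) = 2*sqrt(61)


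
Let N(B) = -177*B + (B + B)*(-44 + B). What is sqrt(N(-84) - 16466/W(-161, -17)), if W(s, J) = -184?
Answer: sqrt(77152511)/46 ≈ 190.95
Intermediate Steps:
N(B) = -177*B + 2*B*(-44 + B) (N(B) = -177*B + (2*B)*(-44 + B) = -177*B + 2*B*(-44 + B))
sqrt(N(-84) - 16466/W(-161, -17)) = sqrt(-84*(-265 + 2*(-84)) - 16466/(-184)) = sqrt(-84*(-265 - 168) - 16466*(-1/184)) = sqrt(-84*(-433) + 8233/92) = sqrt(36372 + 8233/92) = sqrt(3354457/92) = sqrt(77152511)/46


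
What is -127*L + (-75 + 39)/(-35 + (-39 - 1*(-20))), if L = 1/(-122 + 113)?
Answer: 133/9 ≈ 14.778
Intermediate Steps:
L = -⅑ (L = 1/(-9) = -⅑ ≈ -0.11111)
-127*L + (-75 + 39)/(-35 + (-39 - 1*(-20))) = -127*(-⅑) + (-75 + 39)/(-35 + (-39 - 1*(-20))) = 127/9 - 36/(-35 + (-39 + 20)) = 127/9 - 36/(-35 - 19) = 127/9 - 36/(-54) = 127/9 - 36*(-1/54) = 127/9 + ⅔ = 133/9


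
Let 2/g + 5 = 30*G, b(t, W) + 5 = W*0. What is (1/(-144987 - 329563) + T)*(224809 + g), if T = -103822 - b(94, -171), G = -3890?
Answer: -1292568623322551805393/55382357750 ≈ -2.3339e+10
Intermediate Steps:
b(t, W) = -5 (b(t, W) = -5 + W*0 = -5 + 0 = -5)
g = -2/116705 (g = 2/(-5 + 30*(-3890)) = 2/(-5 - 116700) = 2/(-116705) = 2*(-1/116705) = -2/116705 ≈ -1.7137e-5)
T = -103817 (T = -103822 - 1*(-5) = -103822 + 5 = -103817)
(1/(-144987 - 329563) + T)*(224809 + g) = (1/(-144987 - 329563) - 103817)*(224809 - 2/116705) = (1/(-474550) - 103817)*(26236334343/116705) = (-1/474550 - 103817)*(26236334343/116705) = -49266357351/474550*26236334343/116705 = -1292568623322551805393/55382357750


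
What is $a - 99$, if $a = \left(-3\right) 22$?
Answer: $-165$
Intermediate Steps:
$a = -66$
$a - 99 = -66 - 99 = -165$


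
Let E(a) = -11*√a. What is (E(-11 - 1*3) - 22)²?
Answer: -1210 + 484*I*√14 ≈ -1210.0 + 1811.0*I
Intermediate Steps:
(E(-11 - 1*3) - 22)² = (-11*√(-11 - 1*3) - 22)² = (-11*√(-11 - 3) - 22)² = (-11*I*√14 - 22)² = (-22 - 11*I*√14)²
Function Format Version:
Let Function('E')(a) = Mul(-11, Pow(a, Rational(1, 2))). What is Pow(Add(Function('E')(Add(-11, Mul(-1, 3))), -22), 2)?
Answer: Add(-1210, Mul(484, I, Pow(14, Rational(1, 2)))) ≈ Add(-1210.0, Mul(1811.0, I))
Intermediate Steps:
Pow(Add(Function('E')(Add(-11, Mul(-1, 3))), -22), 2) = Pow(Add(Mul(-11, Pow(Add(-11, Mul(-1, 3)), Rational(1, 2))), -22), 2) = Pow(Add(Mul(-11, Pow(Add(-11, -3), Rational(1, 2))), -22), 2) = Pow(Add(Mul(-11, Pow(-14, Rational(1, 2))), -22), 2) = Pow(Add(Mul(-11, Mul(I, Pow(14, Rational(1, 2)))), -22), 2) = Pow(Add(Mul(-11, I, Pow(14, Rational(1, 2))), -22), 2) = Pow(Add(-22, Mul(-11, I, Pow(14, Rational(1, 2)))), 2)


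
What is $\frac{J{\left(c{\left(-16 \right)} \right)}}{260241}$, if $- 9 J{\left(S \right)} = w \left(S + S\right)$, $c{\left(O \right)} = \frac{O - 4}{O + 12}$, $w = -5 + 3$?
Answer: $\frac{20}{2342169} \approx 8.5391 \cdot 10^{-6}$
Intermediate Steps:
$w = -2$
$c{\left(O \right)} = \frac{-4 + O}{12 + O}$
$J{\left(S \right)} = \frac{4 S}{9}$ ($J{\left(S \right)} = - \frac{\left(-2\right) \left(S + S\right)}{9} = - \frac{\left(-2\right) 2 S}{9} = - \frac{\left(-4\right) S}{9} = \frac{4 S}{9}$)
$\frac{J{\left(c{\left(-16 \right)} \right)}}{260241} = \frac{\frac{4}{9} \frac{-4 - 16}{12 - 16}}{260241} = \frac{4 \frac{1}{-4} \left(-20\right)}{9} \cdot \frac{1}{260241} = \frac{4 \left(\left(- \frac{1}{4}\right) \left(-20\right)\right)}{9} \cdot \frac{1}{260241} = \frac{4}{9} \cdot 5 \cdot \frac{1}{260241} = \frac{20}{9} \cdot \frac{1}{260241} = \frac{20}{2342169}$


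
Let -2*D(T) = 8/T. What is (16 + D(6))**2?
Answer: 2116/9 ≈ 235.11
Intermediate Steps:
D(T) = -4/T
(16 + D(6))**2 = (16 - 4/6)**2 = (16 - 4*1/6)**2 = (16 - 2/3)**2 = (46/3)**2 = 2116/9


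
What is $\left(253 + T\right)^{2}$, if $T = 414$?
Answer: $444889$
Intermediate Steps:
$\left(253 + T\right)^{2} = \left(253 + 414\right)^{2} = 667^{2} = 444889$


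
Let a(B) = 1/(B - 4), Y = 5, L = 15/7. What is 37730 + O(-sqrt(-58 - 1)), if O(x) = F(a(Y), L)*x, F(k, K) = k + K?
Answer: 37730 - 22*I*sqrt(59)/7 ≈ 37730.0 - 24.141*I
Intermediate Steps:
L = 15/7 (L = 15*(1/7) = 15/7 ≈ 2.1429)
a(B) = 1/(-4 + B)
F(k, K) = K + k
O(x) = 22*x/7 (O(x) = (15/7 + 1/(-4 + 5))*x = (15/7 + 1/1)*x = (15/7 + 1)*x = 22*x/7)
37730 + O(-sqrt(-58 - 1)) = 37730 + 22*(-sqrt(-58 - 1))/7 = 37730 + 22*(-sqrt(-59))/7 = 37730 + 22*(-I*sqrt(59))/7 = 37730 - 22*I*sqrt(59)/7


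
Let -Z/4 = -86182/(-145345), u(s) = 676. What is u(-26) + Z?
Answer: 2388012/3545 ≈ 673.63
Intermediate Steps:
Z = -8408/3545 (Z = -(-344728)/(-145345) = -(-344728)*(-1)/145345 = -4*2102/3545 = -8408/3545 ≈ -2.3718)
u(-26) + Z = 676 - 8408/3545 = 2388012/3545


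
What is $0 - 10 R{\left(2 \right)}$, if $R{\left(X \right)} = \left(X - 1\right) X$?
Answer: $-20$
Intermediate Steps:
$R{\left(X \right)} = X \left(-1 + X\right)$ ($R{\left(X \right)} = \left(-1 + X\right) X = X \left(-1 + X\right)$)
$0 - 10 R{\left(2 \right)} = 0 - 10 \cdot 2 \left(-1 + 2\right) = 0 - 10 \cdot 2 \cdot 1 = 0 - 20 = -20$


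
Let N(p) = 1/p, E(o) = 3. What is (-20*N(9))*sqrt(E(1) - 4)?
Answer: -20*I/9 ≈ -2.2222*I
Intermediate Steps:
(-20*N(9))*sqrt(E(1) - 4) = (-20/9)*sqrt(3 - 4) = (-20*1/9)*sqrt(-1) = -20*I/9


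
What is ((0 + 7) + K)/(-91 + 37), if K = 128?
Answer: -5/2 ≈ -2.5000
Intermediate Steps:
((0 + 7) + K)/(-91 + 37) = ((0 + 7) + 128)/(-91 + 37) = (7 + 128)/(-54) = 135*(-1/54) = -5/2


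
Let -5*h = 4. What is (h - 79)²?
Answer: 159201/25 ≈ 6368.0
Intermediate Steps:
h = -⅘ (h = -⅕*4 = -⅘ ≈ -0.80000)
(h - 79)² = (-⅘ - 79)² = (-399/5)² = 159201/25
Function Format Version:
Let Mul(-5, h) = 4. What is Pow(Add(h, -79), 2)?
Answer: Rational(159201, 25) ≈ 6368.0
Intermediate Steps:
h = Rational(-4, 5) (h = Mul(Rational(-1, 5), 4) = Rational(-4, 5) ≈ -0.80000)
Pow(Add(h, -79), 2) = Pow(Add(Rational(-4, 5), -79), 2) = Pow(Rational(-399, 5), 2) = Rational(159201, 25)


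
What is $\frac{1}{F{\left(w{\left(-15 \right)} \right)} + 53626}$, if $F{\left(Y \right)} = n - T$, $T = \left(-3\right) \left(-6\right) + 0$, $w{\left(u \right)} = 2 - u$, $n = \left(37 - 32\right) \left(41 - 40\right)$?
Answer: $\frac{1}{53613} \approx 1.8652 \cdot 10^{-5}$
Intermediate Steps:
$n = 5$ ($n = 5 \cdot 1 = 5$)
$T = 18$ ($T = 18 + 0 = 18$)
$F{\left(Y \right)} = -13$ ($F{\left(Y \right)} = 5 - 18 = -13$)
$\frac{1}{F{\left(w{\left(-15 \right)} \right)} + 53626} = \frac{1}{-13 + 53626} = \frac{1}{53613}$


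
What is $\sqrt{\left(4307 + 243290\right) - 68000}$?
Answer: $\sqrt{179597} \approx 423.79$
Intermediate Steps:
$\sqrt{\left(4307 + 243290\right) - 68000} = \sqrt{247597 - 68000} = \sqrt{179597}$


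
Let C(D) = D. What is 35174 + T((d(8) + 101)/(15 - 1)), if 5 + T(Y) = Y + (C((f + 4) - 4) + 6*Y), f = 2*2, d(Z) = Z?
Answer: 70455/2 ≈ 35228.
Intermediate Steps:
f = 4
T(Y) = -1 + 7*Y (T(Y) = -5 + (Y + (((4 + 4) - 4) + 6*Y)) = -5 + (Y + ((8 - 4) + 6*Y)) = -5 + (Y + (4 + 6*Y)) = -5 + (4 + 7*Y) = -1 + 7*Y)
35174 + T((d(8) + 101)/(15 - 1)) = 35174 + (-1 + 7*((8 + 101)/(15 - 1))) = 35174 + (-1 + 7*(109/14)) = 35174 + (-1 + 109/2) = 35174 + 107/2 = 70455/2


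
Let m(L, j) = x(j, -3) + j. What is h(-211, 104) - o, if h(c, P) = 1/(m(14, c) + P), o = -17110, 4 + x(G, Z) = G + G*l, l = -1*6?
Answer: 16151841/944 ≈ 17110.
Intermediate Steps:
l = -6
x(G, Z) = -4 - 5*G (x(G, Z) = -4 + (G + G*(-6)) = -4 + (G - 6*G) = -4 - 5*G)
m(L, j) = -4 - 4*j (m(L, j) = (-4 - 5*j) + j = -4 - 4*j)
h(c, P) = 1/(-4 + P - 4*c) (h(c, P) = 1/((-4 - 4*c) + P) = 1/(-4 + P - 4*c))
h(-211, 104) - o = 1/(-4 + 104 - 4*(-211)) - 1*(-17110) = 1/(-4 + 104 + 844) + 17110 = 1/944 + 17110 = 16151841/944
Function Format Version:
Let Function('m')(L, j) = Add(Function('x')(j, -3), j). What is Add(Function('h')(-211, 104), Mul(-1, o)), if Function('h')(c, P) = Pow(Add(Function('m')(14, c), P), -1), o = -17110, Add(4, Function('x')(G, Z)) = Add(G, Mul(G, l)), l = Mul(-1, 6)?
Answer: Rational(16151841, 944) ≈ 17110.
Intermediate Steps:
l = -6
Function('x')(G, Z) = Add(-4, Mul(-5, G)) (Function('x')(G, Z) = Add(-4, Add(G, Mul(G, -6))) = Add(-4, Add(G, Mul(-6, G))) = Add(-4, Mul(-5, G)))
Function('m')(L, j) = Add(-4, Mul(-4, j)) (Function('m')(L, j) = Add(Add(-4, Mul(-5, j)), j) = Add(-4, Mul(-4, j)))
Function('h')(c, P) = Pow(Add(-4, P, Mul(-4, c)), -1) (Function('h')(c, P) = Pow(Add(Add(-4, Mul(-4, c)), P), -1) = Pow(Add(-4, P, Mul(-4, c)), -1))
Add(Function('h')(-211, 104), Mul(-1, o)) = Add(Pow(Add(-4, 104, Mul(-4, -211)), -1), Mul(-1, -17110)) = Add(Pow(Add(-4, 104, 844), -1), 17110) = Add(Pow(944, -1), 17110) = Add(Rational(1, 944), 17110) = Rational(16151841, 944)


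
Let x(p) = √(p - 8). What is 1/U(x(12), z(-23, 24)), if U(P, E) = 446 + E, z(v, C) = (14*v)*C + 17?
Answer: -1/7265 ≈ -0.00013765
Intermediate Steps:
z(v, C) = 17 + 14*C*v (z(v, C) = 14*C*v + 17 = 17 + 14*C*v)
x(p) = √(-8 + p)
1/U(x(12), z(-23, 24)) = 1/(446 + (17 + 14*24*(-23))) = 1/(446 + (17 - 7728)) = 1/(446 - 7711) = 1/(-7265) = -1/7265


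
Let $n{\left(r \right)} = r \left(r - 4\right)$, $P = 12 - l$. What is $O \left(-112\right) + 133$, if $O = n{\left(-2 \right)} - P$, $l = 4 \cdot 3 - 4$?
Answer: $-763$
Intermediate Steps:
$l = 8$ ($l = 12 - 4 = 8$)
$P = 4$ ($P = 12 - 8 = 4$)
$n{\left(r \right)} = r \left(-4 + r\right)$
$O = 8$ ($O = - 2 \left(-4 - 2\right) - 4 = \left(-2\right) \left(-6\right) - 4 = 12 - 4 = 8$)
$O \left(-112\right) + 133 = 8 \left(-112\right) + 133 = -896 + 133 = -763$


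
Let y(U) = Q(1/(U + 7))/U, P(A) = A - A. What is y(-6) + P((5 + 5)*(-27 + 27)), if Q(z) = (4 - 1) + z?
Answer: -⅔ ≈ -0.66667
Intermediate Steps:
P(A) = 0
Q(z) = 3 + z
y(U) = (3 + 1/(7 + U))/U (y(U) = (3 + 1/(U + 7))/U = (3 + 1/(7 + U))/U)
y(-6) + P((5 + 5)*(-27 + 27)) = (22 + 3*(-6))/((-6)*(7 - 6)) + 0 = -⅙*(22 - 18)/1 + 0 = -⅙*1*4 + 0 = -⅔ + 0 = -⅔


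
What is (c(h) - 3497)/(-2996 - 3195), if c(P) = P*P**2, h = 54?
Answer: -153967/6191 ≈ -24.869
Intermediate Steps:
c(P) = P**3
(c(h) - 3497)/(-2996 - 3195) = (54**3 - 3497)/(-2996 - 3195) = (157464 - 3497)/(-6191) = 153967*(-1/6191) = -153967/6191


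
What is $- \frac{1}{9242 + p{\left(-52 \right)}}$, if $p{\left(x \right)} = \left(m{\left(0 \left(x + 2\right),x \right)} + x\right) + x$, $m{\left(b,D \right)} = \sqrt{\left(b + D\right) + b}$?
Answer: $\frac{i}{2 \left(\sqrt{13} - 4569 i\right)} \approx -0.00010943 + 8.6357 \cdot 10^{-8} i$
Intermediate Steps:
$m{\left(b,D \right)} = \sqrt{D + 2 b}$ ($m{\left(b,D \right)} = \sqrt{\left(D + b\right) + b} = \sqrt{D + 2 b}$)
$p{\left(x \right)} = \sqrt{x} + 2 x$ ($p{\left(x \right)} = \left(\sqrt{x + 2 \cdot 0 \left(x + 2\right)} + x\right) + x = \left(\sqrt{x + 2 \cdot 0 \left(2 + x\right)} + x\right) + x = \left(\sqrt{x + 2 \cdot 0} + x\right) + x = \left(\sqrt{x + 0} + x\right) + x = \left(\sqrt{x} + x\right) + x = \left(x + \sqrt{x}\right) + x = \sqrt{x} + 2 x$)
$- \frac{1}{9242 + p{\left(-52 \right)}} = - \frac{1}{9242 + \left(\sqrt{-52} + 2 \left(-52\right)\right)} = - \frac{1}{9242 - \left(104 - 2 i \sqrt{13}\right)} = - \frac{1}{9138 + 2 i \sqrt{13}}$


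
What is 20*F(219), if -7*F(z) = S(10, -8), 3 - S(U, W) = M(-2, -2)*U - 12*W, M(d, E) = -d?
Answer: 2260/7 ≈ 322.86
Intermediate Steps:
S(U, W) = 3 - 2*U + 12*W (S(U, W) = 3 - ((-1*(-2))*U - 12*W) = 3 - (2*U - 12*W) = 3 - (-12*W + 2*U) = 3 + (-2*U + 12*W) = 3 - 2*U + 12*W)
F(z) = 113/7 (F(z) = -(3 - 2*10 + 12*(-8))/7 = -(3 - 20 - 96)/7 = -⅐*(-113) = 113/7)
20*F(219) = 20*(113/7) = 2260/7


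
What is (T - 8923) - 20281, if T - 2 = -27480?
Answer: -56682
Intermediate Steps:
T = -27478 (T = 2 - 27480 = -27478)
(T - 8923) - 20281 = (-27478 - 8923) - 20281 = -36401 - 20281 = -56682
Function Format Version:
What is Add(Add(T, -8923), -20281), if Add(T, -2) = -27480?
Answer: -56682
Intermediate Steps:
T = -27478 (T = Add(2, -27480) = -27478)
Add(Add(T, -8923), -20281) = Add(Add(-27478, -8923), -20281) = Add(-36401, -20281) = -56682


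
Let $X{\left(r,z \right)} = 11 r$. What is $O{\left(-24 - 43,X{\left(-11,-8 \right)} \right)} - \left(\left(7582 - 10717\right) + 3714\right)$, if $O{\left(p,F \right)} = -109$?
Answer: $-688$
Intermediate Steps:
$O{\left(-24 - 43,X{\left(-11,-8 \right)} \right)} - \left(\left(7582 - 10717\right) + 3714\right) = -109 - \left(\left(7582 - 10717\right) + 3714\right) = -109 - \left(-3135 + 3714\right) = -109 - 579 = -688$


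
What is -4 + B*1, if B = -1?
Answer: -5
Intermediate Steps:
-4 + B*1 = -4 - 1*1 = -4 - 1 = -5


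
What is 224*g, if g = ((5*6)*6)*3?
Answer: 120960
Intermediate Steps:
g = 540 (g = (30*6)*3 = 180*3 = 540)
224*g = 224*540 = 120960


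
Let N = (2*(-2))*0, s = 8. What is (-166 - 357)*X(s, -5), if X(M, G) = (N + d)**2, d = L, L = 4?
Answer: -8368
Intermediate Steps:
d = 4
N = 0 (N = -4*0 = 0)
X(M, G) = 16 (X(M, G) = (0 + 4)**2 = 4**2 = 16)
(-166 - 357)*X(s, -5) = (-166 - 357)*16 = -523*16 = -8368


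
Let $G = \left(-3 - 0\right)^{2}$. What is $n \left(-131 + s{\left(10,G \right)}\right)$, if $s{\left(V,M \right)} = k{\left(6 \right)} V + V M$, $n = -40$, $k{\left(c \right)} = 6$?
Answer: $-760$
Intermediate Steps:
$G = 9$ ($G = \left(-3 + \left(-3 + 3\right)\right)^{2} = \left(-3 + 0\right)^{2} = \left(-3\right)^{2} = 9$)
$s{\left(V,M \right)} = 6 V + M V$ ($s{\left(V,M \right)} = 6 V + V M = 6 V + M V$)
$n \left(-131 + s{\left(10,G \right)}\right) = - 40 \left(-131 + 10 \left(6 + 9\right)\right) = - 40 \left(-131 + 10 \cdot 15\right) = - 40 \left(-131 + 150\right) = \left(-40\right) 19 = -760$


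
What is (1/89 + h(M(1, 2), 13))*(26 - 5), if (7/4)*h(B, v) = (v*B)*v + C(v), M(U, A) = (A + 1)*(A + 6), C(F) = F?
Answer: 4345713/89 ≈ 48828.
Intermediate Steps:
M(U, A) = (1 + A)*(6 + A)
h(B, v) = 4*v/7 + 4*B*v**2/7 (h(B, v) = 4*((v*B)*v + v)/7 = 4*((B*v)*v + v)/7 = 4*(B*v**2 + v)/7 = 4*(v + B*v**2)/7 = 4*v/7 + 4*B*v**2/7)
(1/89 + h(M(1, 2), 13))*(26 - 5) = (1/89 + (4/7)*13*(1 + (6 + 2**2 + 7*2)*13))*(26 - 5) = (1/89 + (4/7)*13*(1 + (6 + 4 + 14)*13))*21 = (1/89 + (4/7)*13*(1 + 24*13))*21 = (1/89 + (4/7)*13*(1 + 312))*21 = (1/89 + (4/7)*13*313)*21 = (1/89 + 16276/7)*21 = (1448571/623)*21 = 4345713/89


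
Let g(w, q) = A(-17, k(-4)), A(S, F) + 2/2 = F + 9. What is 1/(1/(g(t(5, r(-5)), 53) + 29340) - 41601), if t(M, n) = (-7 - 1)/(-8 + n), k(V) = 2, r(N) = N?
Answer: -29350/1220989349 ≈ -2.4038e-5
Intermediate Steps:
A(S, F) = 8 + F (A(S, F) = -1 + (F + 9) = -1 + (9 + F) = 8 + F)
t(M, n) = -8/(-8 + n)
g(w, q) = 10 (g(w, q) = 8 + 2 = 10)
1/(1/(g(t(5, r(-5)), 53) + 29340) - 41601) = 1/(1/(10 + 29340) - 41601) = 1/(1/29350 - 41601) = 1/(-1220989349/29350) = -29350/1220989349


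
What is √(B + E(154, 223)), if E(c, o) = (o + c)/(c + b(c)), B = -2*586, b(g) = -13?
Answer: 5*I*√929895/141 ≈ 34.195*I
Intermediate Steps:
B = -1172
E(c, o) = (c + o)/(-13 + c) (E(c, o) = (o + c)/(c - 13) = (c + o)/(-13 + c))
√(B + E(154, 223)) = √(-1172 + (154 + 223)/(-13 + 154)) = √(-1172 + 377/141) = √(-164875/141) = 5*I*√929895/141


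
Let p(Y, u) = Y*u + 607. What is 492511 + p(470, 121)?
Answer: 549988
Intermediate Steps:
p(Y, u) = 607 + Y*u
492511 + p(470, 121) = 492511 + (607 + 470*121) = 492511 + (607 + 56870) = 492511 + 57477 = 549988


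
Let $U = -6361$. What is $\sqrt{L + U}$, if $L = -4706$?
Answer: $i \sqrt{11067} \approx 105.2 i$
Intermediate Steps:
$\sqrt{L + U} = \sqrt{-4706 - 6361} = \sqrt{-11067} = i \sqrt{11067}$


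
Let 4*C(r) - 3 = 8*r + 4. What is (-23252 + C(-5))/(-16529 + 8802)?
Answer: 93041/30908 ≈ 3.0103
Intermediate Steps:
C(r) = 7/4 + 2*r (C(r) = 3/4 + (8*r + 4)/4 = 3/4 + (4 + 8*r)/4 = 3/4 + (1 + 2*r) = 7/4 + 2*r)
(-23252 + C(-5))/(-16529 + 8802) = (-23252 + (7/4 + 2*(-5)))/(-16529 + 8802) = (-23252 + (7/4 - 10))/(-7727) = (-23252 - 33/4)*(-1/7727) = -93041/4*(-1/7727) = 93041/30908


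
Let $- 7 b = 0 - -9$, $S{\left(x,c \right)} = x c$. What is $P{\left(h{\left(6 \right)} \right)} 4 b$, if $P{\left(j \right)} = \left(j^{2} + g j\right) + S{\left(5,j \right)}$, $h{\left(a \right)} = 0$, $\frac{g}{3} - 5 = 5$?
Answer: $0$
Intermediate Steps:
$S{\left(x,c \right)} = c x$
$g = 30$ ($g = 15 + 3 \cdot 5 = 15 + 15 = 30$)
$P{\left(j \right)} = j^{2} + 35 j$ ($P{\left(j \right)} = \left(j^{2} + 30 j\right) + j 5 = \left(j^{2} + 30 j\right) + 5 j = j^{2} + 35 j$)
$b = - \frac{9}{7}$ ($b = - \frac{0 - -9}{7} = - \frac{0 + 9}{7} = \left(- \frac{1}{7}\right) 9 = - \frac{9}{7} \approx -1.2857$)
$P{\left(h{\left(6 \right)} \right)} 4 b = 0 \left(35 + 0\right) 4 \left(- \frac{9}{7}\right) = 0 \cdot 35 \cdot 4 \left(- \frac{9}{7}\right) = 0 \cdot 4 \left(- \frac{9}{7}\right) = 0 \left(- \frac{9}{7}\right) = 0$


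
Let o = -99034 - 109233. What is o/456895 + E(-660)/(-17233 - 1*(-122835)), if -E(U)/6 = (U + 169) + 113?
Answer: -1496940991/3446358985 ≈ -0.43435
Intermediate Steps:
o = -208267
E(U) = -1692 - 6*U (E(U) = -6*((U + 169) + 113) = -6*((169 + U) + 113) = -6*(282 + U) = -1692 - 6*U)
o/456895 + E(-660)/(-17233 - 1*(-122835)) = -208267/456895 + (-1692 - 6*(-660))/(-17233 - 1*(-122835)) = -208267*1/456895 + (-1692 + 3960)/(-17233 + 122835) = -208267/456895 + 2268/105602 = -208267/456895 + 2268*(1/105602) = -208267/456895 + 162/7543 = -1496940991/3446358985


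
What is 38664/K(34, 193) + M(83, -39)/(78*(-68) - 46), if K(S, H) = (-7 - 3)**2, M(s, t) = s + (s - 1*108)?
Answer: 1034233/2675 ≈ 386.63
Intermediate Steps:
M(s, t) = -108 + 2*s (M(s, t) = s + (s - 108) = s + (-108 + s) = -108 + 2*s)
K(S, H) = 100 (K(S, H) = (-10)**2 = 100)
38664/K(34, 193) + M(83, -39)/(78*(-68) - 46) = 38664/100 + (-108 + 2*83)/(78*(-68) - 46) = 38664*(1/100) + (-108 + 166)/(-5304 - 46) = 9666/25 + 58/(-5350) = 9666/25 + 58*(-1/5350) = 9666/25 - 29/2675 = 1034233/2675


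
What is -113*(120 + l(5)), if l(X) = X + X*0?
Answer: -14125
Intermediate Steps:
l(X) = X (l(X) = X + 0 = X)
-113*(120 + l(5)) = -113*(120 + 5) = -113*125 = -14125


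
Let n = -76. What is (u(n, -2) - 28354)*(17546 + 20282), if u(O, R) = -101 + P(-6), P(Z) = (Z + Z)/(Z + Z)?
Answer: -1076357912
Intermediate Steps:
P(Z) = 1 (P(Z) = (2*Z)/((2*Z)) = (2*Z)*(1/(2*Z)) = 1)
u(O, R) = -100 (u(O, R) = -101 + 1 = -100)
(u(n, -2) - 28354)*(17546 + 20282) = (-100 - 28354)*(17546 + 20282) = -28454*37828 = -1076357912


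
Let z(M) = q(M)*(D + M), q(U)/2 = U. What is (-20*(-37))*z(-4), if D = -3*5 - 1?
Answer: 118400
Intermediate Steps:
D = -16 (D = -15 - 1 = -16)
q(U) = 2*U
z(M) = 2*M*(-16 + M) (z(M) = (2*M)*(-16 + M) = 2*M*(-16 + M))
(-20*(-37))*z(-4) = (-20*(-37))*(2*(-4)*(-16 - 4)) = 740*(2*(-4)*(-20)) = 740*160 = 118400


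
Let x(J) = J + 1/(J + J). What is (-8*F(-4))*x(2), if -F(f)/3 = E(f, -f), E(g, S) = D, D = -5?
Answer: -270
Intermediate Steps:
E(g, S) = -5
F(f) = 15 (F(f) = -3*(-5) = 15)
x(J) = J + 1/(2*J)
(-8*F(-4))*x(2) = (-8*15)*(2 + (1/2)/2) = -120*(2 + (1/2)*(1/2)) = -120*(2 + 1/4) = -120*9/4 = -270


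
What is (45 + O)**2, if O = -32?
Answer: 169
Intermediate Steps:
(45 + O)**2 = (45 - 32)**2 = 13**2 = 169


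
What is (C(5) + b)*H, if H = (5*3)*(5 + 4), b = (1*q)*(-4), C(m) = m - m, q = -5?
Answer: 2700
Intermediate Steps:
C(m) = 0
b = 20 (b = (1*(-5))*(-4) = -5*(-4) = 20)
H = 135 (H = 15*9 = 135)
(C(5) + b)*H = (0 + 20)*135 = 20*135 = 2700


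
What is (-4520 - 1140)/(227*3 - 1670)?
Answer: 5660/989 ≈ 5.7230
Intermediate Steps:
(-4520 - 1140)/(227*3 - 1670) = -5660/(681 - 1670) = -5660/(-989) = -5660*(-1/989) = 5660/989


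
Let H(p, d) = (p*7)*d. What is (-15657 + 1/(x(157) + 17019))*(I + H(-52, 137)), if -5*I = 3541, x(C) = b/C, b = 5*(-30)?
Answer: 10578742834566244/13359165 ≈ 7.9187e+8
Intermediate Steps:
b = -150
H(p, d) = 7*d*p (H(p, d) = (7*p)*d = 7*d*p)
x(C) = -150/C
I = -3541/5 (I = -⅕*3541 = -3541/5 ≈ -708.20)
(-15657 + 1/(x(157) + 17019))*(I + H(-52, 137)) = (-15657 + 1/(-150/157 + 17019))*(-3541/5 + 7*137*(-52)) = (-15657 + 1/(-150*1/157 + 17019))*(-3541/5 - 49868) = (-15657 + 1/(-150/157 + 17019))*(-252881/5) = (-15657 + 1/(2671833/157))*(-252881/5) = (-15657 + 157/2671833)*(-252881/5) = -41832889124/2671833*(-252881/5) = 10578742834566244/13359165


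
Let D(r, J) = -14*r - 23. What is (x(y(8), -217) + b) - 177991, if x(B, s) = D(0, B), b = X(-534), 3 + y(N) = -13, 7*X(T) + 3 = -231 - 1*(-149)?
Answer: -1246183/7 ≈ -1.7803e+5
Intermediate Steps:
X(T) = -85/7 (X(T) = -3/7 + (-231 - 1*(-149))/7 = -3/7 + (-231 + 149)/7 = -3/7 + (⅐)*(-82) = -3/7 - 82/7 = -85/7)
y(N) = -16 (y(N) = -3 - 13 = -16)
b = -85/7 ≈ -12.143
D(r, J) = -23 - 14*r
x(B, s) = -23 (x(B, s) = -23 - 14*0 = -23 + 0 = -23)
(x(y(8), -217) + b) - 177991 = (-23 - 85/7) - 177991 = -246/7 - 177991 = -1246183/7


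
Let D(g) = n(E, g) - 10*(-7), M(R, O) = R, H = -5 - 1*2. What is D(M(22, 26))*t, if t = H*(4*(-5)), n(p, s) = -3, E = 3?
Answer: 9380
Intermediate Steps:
H = -7 (H = -5 - 2 = -7)
D(g) = 67 (D(g) = -3 - 10*(-7) = -3 + 70 = 67)
t = 140 (t = -28*(-5) = -7*(-20) = 140)
D(M(22, 26))*t = 67*140 = 9380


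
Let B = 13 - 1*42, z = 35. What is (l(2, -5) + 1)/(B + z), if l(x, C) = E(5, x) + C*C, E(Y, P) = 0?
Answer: 13/3 ≈ 4.3333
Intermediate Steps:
B = -29 (B = 13 - 42 = -29)
l(x, C) = C**2 (l(x, C) = 0 + C*C = 0 + C**2 = C**2)
(l(2, -5) + 1)/(B + z) = ((-5)**2 + 1)/(-29 + 35) = (25 + 1)/6 = 26*(1/6) = 13/3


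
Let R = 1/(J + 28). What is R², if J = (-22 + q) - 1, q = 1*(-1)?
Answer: 1/16 ≈ 0.062500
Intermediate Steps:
q = -1
J = -24 (J = (-22 - 1) - 1 = -23 - 1 = -24)
R = ¼ (R = 1/(-24 + 28) = 1/4 = ¼ ≈ 0.25000)
R² = (¼)² = 1/16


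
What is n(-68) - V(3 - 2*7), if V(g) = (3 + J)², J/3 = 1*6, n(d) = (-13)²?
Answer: -272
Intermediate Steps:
n(d) = 169
J = 18 (J = 3*(1*6) = 3*6 = 18)
V(g) = 441 (V(g) = (3 + 18)² = 21² = 441)
n(-68) - V(3 - 2*7) = 169 - 1*441 = 169 - 441 = -272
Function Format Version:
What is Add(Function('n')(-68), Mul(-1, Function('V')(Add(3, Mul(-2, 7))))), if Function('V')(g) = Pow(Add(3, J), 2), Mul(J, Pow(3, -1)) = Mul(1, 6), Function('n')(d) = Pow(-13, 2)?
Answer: -272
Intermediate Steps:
Function('n')(d) = 169
J = 18 (J = Mul(3, Mul(1, 6)) = Mul(3, 6) = 18)
Function('V')(g) = 441 (Function('V')(g) = Pow(Add(3, 18), 2) = Pow(21, 2) = 441)
Add(Function('n')(-68), Mul(-1, Function('V')(Add(3, Mul(-2, 7))))) = Add(169, Mul(-1, 441)) = Add(169, -441) = -272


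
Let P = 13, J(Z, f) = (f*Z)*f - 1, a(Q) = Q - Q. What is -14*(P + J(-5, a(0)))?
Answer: -168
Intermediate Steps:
a(Q) = 0
J(Z, f) = -1 + Z*f² (J(Z, f) = (Z*f)*f - 1 = Z*f² - 1 = -1 + Z*f²)
-14*(P + J(-5, a(0))) = -14*(13 + (-1 - 5*0²)) = -14*(13 + (-1 - 5*0)) = -14*(13 + (-1 + 0)) = -14*(13 - 1) = -14*12 = -168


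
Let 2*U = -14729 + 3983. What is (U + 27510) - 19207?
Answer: 2930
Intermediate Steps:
U = -5373 (U = (-14729 + 3983)/2 = (½)*(-10746) = -5373)
(U + 27510) - 19207 = (-5373 + 27510) - 19207 = 22137 - 19207 = 2930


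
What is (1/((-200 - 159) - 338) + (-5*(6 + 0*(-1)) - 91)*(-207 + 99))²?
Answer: 82962859476025/485809 ≈ 1.7077e+8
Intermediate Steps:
(1/((-200 - 159) - 338) + (-5*(6 + 0*(-1)) - 91)*(-207 + 99))² = (1/(-359 - 338) + (-5*(6 + 0) - 91)*(-108))² = (1/(-697) + (-5*6 - 91)*(-108))² = (-1/697 + (-30 - 91)*(-108))² = (-1/697 - 121*(-108))² = (-1/697 + 13068)² = (9108395/697)² = 82962859476025/485809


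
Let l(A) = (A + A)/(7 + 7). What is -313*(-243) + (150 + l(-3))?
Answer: 533460/7 ≈ 76209.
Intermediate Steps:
l(A) = A/7 (l(A) = (2*A)/14 = (2*A)*(1/14) = A/7)
-313*(-243) + (150 + l(-3)) = -313*(-243) + (150 + (⅐)*(-3)) = 76059 + (150 - 3/7) = 76059 + 1047/7 = 533460/7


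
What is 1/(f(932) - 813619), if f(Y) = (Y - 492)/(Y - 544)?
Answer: -97/78920933 ≈ -1.2291e-6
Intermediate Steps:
f(Y) = (-492 + Y)/(-544 + Y)
1/(f(932) - 813619) = 1/((-492 + 932)/(-544 + 932) - 813619) = 1/(440/388 - 813619) = 1/((1/388)*440 - 813619) = 1/(110/97 - 813619) = 1/(-78920933/97) = -97/78920933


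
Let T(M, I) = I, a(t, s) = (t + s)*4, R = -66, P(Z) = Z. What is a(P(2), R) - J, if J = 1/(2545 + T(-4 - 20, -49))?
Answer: -638977/2496 ≈ -256.00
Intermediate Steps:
a(t, s) = 4*s + 4*t (a(t, s) = (s + t)*4 = 4*s + 4*t)
J = 1/2496 (J = 1/(2545 - 49) = 1/2496 ≈ 0.00040064)
a(P(2), R) - J = (4*(-66) + 4*2) - 1*1/2496 = (-264 + 8) - 1/2496 = -256 - 1/2496 = -638977/2496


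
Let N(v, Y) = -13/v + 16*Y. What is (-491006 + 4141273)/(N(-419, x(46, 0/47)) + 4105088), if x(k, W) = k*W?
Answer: 1529461873/1720031885 ≈ 0.88921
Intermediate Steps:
x(k, W) = W*k
(-491006 + 4141273)/(N(-419, x(46, 0/47)) + 4105088) = (-491006 + 4141273)/((-13/(-419) + 16*((0/47)*46)) + 4105088) = 3650267/((-13*(-1/419) + 16*((0*(1/47))*46)) + 4105088) = 3650267/((13/419 + 16*(0*46)) + 4105088) = 3650267/((13/419 + 16*0) + 4105088) = 3650267/((13/419 + 0) + 4105088) = 3650267/(13/419 + 4105088) = 3650267/(1720031885/419) = 3650267*(419/1720031885) = 1529461873/1720031885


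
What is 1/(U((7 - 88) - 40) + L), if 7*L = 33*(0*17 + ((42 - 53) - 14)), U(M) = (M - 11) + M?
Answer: -7/2596 ≈ -0.0026965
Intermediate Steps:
U(M) = -11 + 2*M (U(M) = (-11 + M) + M = -11 + 2*M)
L = -825/7 (L = (33*(0*17 + ((42 - 53) - 14)))/7 = (33*(0 + (-11 - 14)))/7 = (33*(0 - 25))/7 = (33*(-25))/7 = (⅐)*(-825) = -825/7 ≈ -117.86)
1/(U((7 - 88) - 40) + L) = 1/((-11 + 2*((7 - 88) - 40)) - 825/7) = 1/((-11 + 2*(-81 - 40)) - 825/7) = 1/((-11 + 2*(-121)) - 825/7) = 1/((-11 - 242) - 825/7) = 1/(-253 - 825/7) = 1/(-2596/7) = -7/2596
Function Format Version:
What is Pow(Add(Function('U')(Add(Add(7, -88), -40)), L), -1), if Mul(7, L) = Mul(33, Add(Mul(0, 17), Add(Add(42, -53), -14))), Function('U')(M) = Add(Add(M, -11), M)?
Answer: Rational(-7, 2596) ≈ -0.0026965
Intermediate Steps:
Function('U')(M) = Add(-11, Mul(2, M)) (Function('U')(M) = Add(Add(-11, M), M) = Add(-11, Mul(2, M)))
L = Rational(-825, 7) (L = Mul(Rational(1, 7), Mul(33, Add(Mul(0, 17), Add(Add(42, -53), -14)))) = Mul(Rational(1, 7), Mul(33, Add(0, Add(-11, -14)))) = Mul(Rational(1, 7), Mul(33, Add(0, -25))) = Mul(Rational(1, 7), Mul(33, -25)) = Mul(Rational(1, 7), -825) = Rational(-825, 7) ≈ -117.86)
Pow(Add(Function('U')(Add(Add(7, -88), -40)), L), -1) = Pow(Add(Add(-11, Mul(2, Add(Add(7, -88), -40))), Rational(-825, 7)), -1) = Pow(Add(Add(-11, Mul(2, Add(-81, -40))), Rational(-825, 7)), -1) = Pow(Add(Add(-11, Mul(2, -121)), Rational(-825, 7)), -1) = Pow(Add(Add(-11, -242), Rational(-825, 7)), -1) = Pow(Add(-253, Rational(-825, 7)), -1) = Pow(Rational(-2596, 7), -1) = Rational(-7, 2596)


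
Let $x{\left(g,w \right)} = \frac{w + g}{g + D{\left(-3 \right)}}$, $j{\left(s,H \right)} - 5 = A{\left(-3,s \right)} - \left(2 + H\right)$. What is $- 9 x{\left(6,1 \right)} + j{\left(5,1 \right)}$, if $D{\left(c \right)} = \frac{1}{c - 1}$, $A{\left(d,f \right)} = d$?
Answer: $- \frac{275}{23} \approx -11.957$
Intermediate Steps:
$D{\left(c \right)} = \frac{1}{-1 + c}$
$j{\left(s,H \right)} = - H$ ($j{\left(s,H \right)} = 5 - \left(5 + H\right) = - H$)
$x{\left(g,w \right)} = \frac{g + w}{- \frac{1}{4} + g}$ ($x{\left(g,w \right)} = \frac{w + g}{g + \frac{1}{-1 - 3}} = \frac{g + w}{g + \frac{1}{-4}} = \frac{g + w}{g - \frac{1}{4}} = \frac{g + w}{- \frac{1}{4} + g}$)
$- 9 x{\left(6,1 \right)} + j{\left(5,1 \right)} = - 9 \frac{4 \left(6 + 1\right)}{-1 + 4 \cdot 6} - 1 = - 9 \cdot 4 \frac{1}{-1 + 24} \cdot 7 - 1 = - 9 \cdot 4 \cdot \frac{1}{23} \cdot 7 - 1 = \left(-9\right) \frac{28}{23} - 1 = - \frac{252}{23} - 1 = - \frac{275}{23}$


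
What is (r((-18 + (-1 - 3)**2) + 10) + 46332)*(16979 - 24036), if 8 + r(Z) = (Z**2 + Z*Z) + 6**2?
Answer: -328065816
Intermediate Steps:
r(Z) = 28 + 2*Z**2 (r(Z) = -8 + ((Z**2 + Z*Z) + 6**2) = -8 + ((Z**2 + Z**2) + 36) = -8 + (2*Z**2 + 36) = -8 + (36 + 2*Z**2) = 28 + 2*Z**2)
(r((-18 + (-1 - 3)**2) + 10) + 46332)*(16979 - 24036) = ((28 + 2*((-18 + (-1 - 3)**2) + 10)**2) + 46332)*(16979 - 24036) = ((28 + 2*((-18 + (-4)**2) + 10)**2) + 46332)*(-7057) = ((28 + 2*((-18 + 16) + 10)**2) + 46332)*(-7057) = ((28 + 2*(-2 + 10)**2) + 46332)*(-7057) = ((28 + 2*8**2) + 46332)*(-7057) = ((28 + 2*64) + 46332)*(-7057) = ((28 + 128) + 46332)*(-7057) = (156 + 46332)*(-7057) = 46488*(-7057) = -328065816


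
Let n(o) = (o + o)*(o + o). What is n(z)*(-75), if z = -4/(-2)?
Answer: -1200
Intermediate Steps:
z = 2 (z = -4*(-1/2) = 2)
n(o) = 4*o**2 (n(o) = (2*o)*(2*o) = 4*o**2)
n(z)*(-75) = (4*2**2)*(-75) = (4*4)*(-75) = 16*(-75) = -1200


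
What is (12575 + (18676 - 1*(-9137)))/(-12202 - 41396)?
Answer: -20194/26799 ≈ -0.75354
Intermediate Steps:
(12575 + (18676 - 1*(-9137)))/(-12202 - 41396) = (12575 + (18676 + 9137))/(-53598) = (12575 + 27813)*(-1/53598) = 40388*(-1/53598) = -20194/26799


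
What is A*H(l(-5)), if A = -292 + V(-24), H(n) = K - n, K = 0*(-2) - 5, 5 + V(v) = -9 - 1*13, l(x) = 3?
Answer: 2552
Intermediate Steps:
V(v) = -27 (V(v) = -5 + (-9 - 1*13) = -5 + (-9 - 13) = -5 - 22 = -27)
K = -5 (K = 0 - 5 = -5)
H(n) = -5 - n
A = -319 (A = -292 - 27 = -319)
A*H(l(-5)) = -319*(-5 - 1*3) = -319*(-5 - 3) = -319*(-8) = 2552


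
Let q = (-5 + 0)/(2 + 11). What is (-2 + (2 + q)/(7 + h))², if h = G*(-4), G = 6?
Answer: 214369/48841 ≈ 4.3891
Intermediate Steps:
q = -5/13 ≈ -0.38462
h = -24 (h = 6*(-4) = -24)
(-2 + (2 + q)/(7 + h))² = (-2 + (2 - 5/13)/(7 - 24))² = (-2 + (21/13)/(-17))² = (-2 + (21/13)*(-1/17))² = (-2 - 21/221)² = (-463/221)² = 214369/48841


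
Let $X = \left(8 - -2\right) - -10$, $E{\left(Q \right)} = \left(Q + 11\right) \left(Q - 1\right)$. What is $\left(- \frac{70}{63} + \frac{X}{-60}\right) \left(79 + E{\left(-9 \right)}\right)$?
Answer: $- \frac{767}{9} \approx -85.222$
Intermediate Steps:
$E{\left(Q \right)} = \left(-1 + Q\right) \left(11 + Q\right)$ ($E{\left(Q \right)} = \left(11 + Q\right) \left(-1 + Q\right) = \left(-1 + Q\right) \left(11 + Q\right)$)
$X = 20$ ($X = \left(8 + 2\right) + 10 = 10 + 10 = 20$)
$\left(- \frac{70}{63} + \frac{X}{-60}\right) \left(79 + E{\left(-9 \right)}\right) = \left(- \frac{70}{63} + \frac{20}{-60}\right) \left(79 + \left(-11 + \left(-9\right)^{2} + 10 \left(-9\right)\right)\right) = \left(\left(-70\right) \frac{1}{63} + 20 \left(- \frac{1}{60}\right)\right) \left(79 - 20\right) = \left(- \frac{10}{9} - \frac{1}{3}\right) \left(79 - 20\right) = \left(- \frac{13}{9}\right) 59 = - \frac{767}{9}$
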